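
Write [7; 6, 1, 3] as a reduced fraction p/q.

193/27

Using pₖ = aₖpₖ₋₁ + pₖ₋₂ and qₖ = aₖqₖ₋₁ + qₖ₋₂:
  k=0: a=7, p=7, q=1
  k=1: a=6, p=43, q=6
  k=2: a=1, p=50, q=7
  k=3: a=3, p=193, q=27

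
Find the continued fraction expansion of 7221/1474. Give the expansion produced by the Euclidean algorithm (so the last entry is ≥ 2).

7221 = 4*1474 + 1325
1474 = 1*1325 + 149
1325 = 8*149 + 133
149 = 1*133 + 16
133 = 8*16 + 5
16 = 3*5 + 1
5 = 5*1 + 0  (stop)
So 7221/1474 = [4; 1, 8, 1, 8, 3, 5].

[4; 1, 8, 1, 8, 3, 5]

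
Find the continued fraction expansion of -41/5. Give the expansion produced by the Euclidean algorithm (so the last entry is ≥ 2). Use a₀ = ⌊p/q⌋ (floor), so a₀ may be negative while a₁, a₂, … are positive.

-41 = -9·5 + 4
5 = 1·4 + 1
4 = 4·1 + 0  (stop)
So -41/5 = [-9; 1, 4].

[-9; 1, 4]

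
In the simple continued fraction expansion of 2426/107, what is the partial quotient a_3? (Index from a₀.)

2426 = 22·107 + 72   →  a_0 = 22
107 = 1·72 + 35   →  a_1 = 1
72 = 2·35 + 2   →  a_2 = 2
35 = 17·2 + 1   →  a_3 = 17

17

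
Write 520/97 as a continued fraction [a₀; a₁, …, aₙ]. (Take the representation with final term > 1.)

[5; 2, 1, 3, 2, 1, 2]

520 = 5·97 + 35
97 = 2·35 + 27
35 = 1·27 + 8
27 = 3·8 + 3
8 = 2·3 + 2
3 = 1·2 + 1
2 = 2·1 + 0  (stop)
So 520/97 = [5; 2, 1, 3, 2, 1, 2].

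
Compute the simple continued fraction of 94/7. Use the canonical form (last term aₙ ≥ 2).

[13; 2, 3]

94 = 13*7 + 3
7 = 2*3 + 1
3 = 3*1 + 0  (stop)
So 94/7 = [13; 2, 3].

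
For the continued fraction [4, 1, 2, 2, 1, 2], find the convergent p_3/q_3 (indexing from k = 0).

Using pₖ = aₖpₖ₋₁ + pₖ₋₂, qₖ = aₖqₖ₋₁ + qₖ₋₂ (with p₋₁=1, p₋₂=0, q₋₁=0, q₋₂=1):
  k=0: a=4, p=4, q=1
  k=1: a=1, p=5, q=1
  k=2: a=2, p=14, q=3
  k=3: a=2, p=33, q=7

33/7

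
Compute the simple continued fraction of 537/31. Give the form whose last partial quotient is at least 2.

[17; 3, 10]

537 = 17*31 + 10
31 = 3*10 + 1
10 = 10*1 + 0  (stop)
So 537/31 = [17; 3, 10].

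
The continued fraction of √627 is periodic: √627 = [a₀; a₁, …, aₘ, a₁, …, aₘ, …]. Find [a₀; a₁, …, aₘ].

a₀ = ⌊√627⌋ = 25.

[25; 25, 50]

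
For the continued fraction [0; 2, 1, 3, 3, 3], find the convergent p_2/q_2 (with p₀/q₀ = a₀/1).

Using pₖ = aₖpₖ₋₁ + pₖ₋₂, qₖ = aₖqₖ₋₁ + qₖ₋₂ (with p₋₁=1, p₋₂=0, q₋₁=0, q₋₂=1):
  k=0: a=0, p=0, q=1
  k=1: a=2, p=1, q=2
  k=2: a=1, p=1, q=3

1/3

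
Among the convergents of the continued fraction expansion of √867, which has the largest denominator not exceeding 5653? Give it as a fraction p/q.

70226/2385

√867 = [29; 2, 4, 29, 4, 2, 58, …] (period length 6).
Convergents:
  p_0/q_0 = 29/1
  p_1/q_1 = 59/2
  p_2/q_2 = 265/9
  p_3/q_3 = 7744/263
  p_4/q_4 = 31241/1061
  p_5/q_5 = 70226/2385
  p_6/q_6 = 4104349/139391
q_5 = 2385 ≤ 5653 < 139391 = q_6, so the answer is 70226/2385.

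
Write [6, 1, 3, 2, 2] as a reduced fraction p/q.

149/22

Fold from the inside: start with 2/1.
  2 + 1/2 = 5/2
  3 + 2/5 = 17/5
  1 + 5/17 = 22/17
  6 + 17/22 = 149/22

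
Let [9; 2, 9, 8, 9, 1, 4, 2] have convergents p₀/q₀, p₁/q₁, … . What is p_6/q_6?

72391/7641

Using pₖ = aₖpₖ₋₁ + pₖ₋₂, qₖ = aₖqₖ₋₁ + qₖ₋₂ (with p₋₁=1, p₋₂=0, q₋₁=0, q₋₂=1):
  k=0: a=9, p=9, q=1
  k=1: a=2, p=19, q=2
  k=2: a=9, p=180, q=19
  k=3: a=8, p=1459, q=154
  k=4: a=9, p=13311, q=1405
  k=5: a=1, p=14770, q=1559
  k=6: a=4, p=72391, q=7641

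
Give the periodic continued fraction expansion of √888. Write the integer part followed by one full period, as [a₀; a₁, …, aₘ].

a₀ = ⌊√888⌋ = 29.
With m₀=0, d₀=1 and mₖ₊₁ = dₖaₖ − mₖ, dₖ₊₁ = (n − mₖ₊₁²)/dₖ, aₖ₊₁ = ⌊(a₀+mₖ₊₁)/dₖ₊₁⌋:
  k=1: m=29, d=47, a=1
  k=2: m=18, d=12, a=3
  k=3: m=18, d=47, a=1
  k=4: m=29, d=1, a=58
d=1 and a=2a₀=58 at k=4, so the next step gives (m, d) = (29, 47) again — its k=1 value — and the period has length 4.

[29; 1, 3, 1, 58]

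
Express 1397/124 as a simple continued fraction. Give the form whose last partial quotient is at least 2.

[11; 3, 1, 3, 8]

1397 = 11×124 + 33
124 = 3×33 + 25
33 = 1×25 + 8
25 = 3×8 + 1
8 = 8×1 + 0  (stop)
So 1397/124 = [11; 3, 1, 3, 8].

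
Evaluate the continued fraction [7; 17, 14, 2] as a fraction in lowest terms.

3494/495

Fold from the inside: start with 2/1.
  14 + 1/2 = 29/2
  17 + 2/29 = 495/29
  7 + 29/495 = 3494/495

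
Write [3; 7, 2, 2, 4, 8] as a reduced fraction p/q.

4204/1341

Fold from the inside: start with 8/1.
  4 + 1/8 = 33/8
  2 + 8/33 = 74/33
  2 + 33/74 = 181/74
  7 + 74/181 = 1341/181
  3 + 181/1341 = 4204/1341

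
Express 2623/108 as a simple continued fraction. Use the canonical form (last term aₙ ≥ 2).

[24; 3, 2, 15]

2623 = 24·108 + 31
108 = 3·31 + 15
31 = 2·15 + 1
15 = 15·1 + 0  (stop)
So 2623/108 = [24; 3, 2, 15].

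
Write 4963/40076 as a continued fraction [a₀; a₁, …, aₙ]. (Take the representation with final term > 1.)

[0; 8, 13, 2, 1, 13, 9]

4963 = 0*40076 + 4963
40076 = 8*4963 + 372
4963 = 13*372 + 127
372 = 2*127 + 118
127 = 1*118 + 9
118 = 13*9 + 1
9 = 9*1 + 0  (stop)
So 4963/40076 = [0; 8, 13, 2, 1, 13, 9].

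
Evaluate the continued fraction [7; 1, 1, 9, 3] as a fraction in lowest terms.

Using pₖ = aₖpₖ₋₁ + pₖ₋₂ and qₖ = aₖqₖ₋₁ + qₖ₋₂:
  k=0: a=7, p=7, q=1
  k=1: a=1, p=8, q=1
  k=2: a=1, p=15, q=2
  k=3: a=9, p=143, q=19
  k=4: a=3, p=444, q=59

444/59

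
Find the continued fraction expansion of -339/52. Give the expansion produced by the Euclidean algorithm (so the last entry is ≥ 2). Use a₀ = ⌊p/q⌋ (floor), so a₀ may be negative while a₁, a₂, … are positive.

[-7; 2, 12, 2]

-339 = -7*52 + 25
52 = 2*25 + 2
25 = 12*2 + 1
2 = 2*1 + 0  (stop)
So -339/52 = [-7; 2, 12, 2].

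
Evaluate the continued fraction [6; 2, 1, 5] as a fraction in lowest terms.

Fold from the inside: start with 5/1.
  1 + 1/5 = 6/5
  2 + 5/6 = 17/6
  6 + 6/17 = 108/17

108/17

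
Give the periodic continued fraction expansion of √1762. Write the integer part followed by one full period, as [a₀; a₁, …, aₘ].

[41; 1, 40, 1, 82]

a₀ = ⌊√1762⌋ = 41.
With m₀=0, d₀=1 and mₖ₊₁ = dₖaₖ − mₖ, dₖ₊₁ = (n − mₖ₊₁²)/dₖ, aₖ₊₁ = ⌊(a₀+mₖ₊₁)/dₖ₊₁⌋:
  k=1: m=41, d=81, a=1
  k=2: m=40, d=2, a=40
  k=3: m=40, d=81, a=1
  k=4: m=41, d=1, a=82
d=1 and a=2a₀=82 at k=4, so the next step gives (m, d) = (41, 81) again — its k=1 value — and the period has length 4.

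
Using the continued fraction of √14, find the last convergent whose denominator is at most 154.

449/120

√14 = [3; 1, 2, 1, 6, …] (period length 4).
Convergents:
  p_0/q_0 = 3/1
  p_1/q_1 = 4/1
  p_2/q_2 = 11/3
  p_3/q_3 = 15/4
  p_4/q_4 = 101/27
  p_5/q_5 = 116/31
  p_6/q_6 = 333/89
  p_7/q_7 = 449/120
  p_8/q_8 = 3027/809
q_7 = 120 ≤ 154 < 809 = q_8, so the answer is 449/120.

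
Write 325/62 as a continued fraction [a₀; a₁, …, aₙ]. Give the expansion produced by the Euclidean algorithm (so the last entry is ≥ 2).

[5; 4, 7, 2]

325 = 5×62 + 15
62 = 4×15 + 2
15 = 7×2 + 1
2 = 2×1 + 0  (stop)
So 325/62 = [5; 4, 7, 2].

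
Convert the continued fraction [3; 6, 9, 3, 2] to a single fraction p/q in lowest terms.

1256/397

Using pₖ = aₖpₖ₋₁ + pₖ₋₂ and qₖ = aₖqₖ₋₁ + qₖ₋₂:
  k=0: a=3, p=3, q=1
  k=1: a=6, p=19, q=6
  k=2: a=9, p=174, q=55
  k=3: a=3, p=541, q=171
  k=4: a=2, p=1256, q=397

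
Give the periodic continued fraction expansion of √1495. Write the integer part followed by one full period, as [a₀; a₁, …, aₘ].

[38; 1, 1, 1, 76]

a₀ = ⌊√1495⌋ = 38.
With m₀=0, d₀=1 and mₖ₊₁ = dₖaₖ − mₖ, dₖ₊₁ = (n − mₖ₊₁²)/dₖ, aₖ₊₁ = ⌊(a₀+mₖ₊₁)/dₖ₊₁⌋:
  k=1: m=38, d=51, a=1
  k=2: m=13, d=26, a=1
  k=3: m=13, d=51, a=1
  k=4: m=38, d=1, a=76
d=1 and a=2a₀=76 at k=4, so the next step gives (m, d) = (38, 51) again — its k=1 value — and the period has length 4.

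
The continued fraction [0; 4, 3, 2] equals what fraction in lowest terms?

7/30

Fold from the inside: start with 2/1.
  3 + 1/2 = 7/2
  4 + 2/7 = 30/7
  0 + 7/30 = 7/30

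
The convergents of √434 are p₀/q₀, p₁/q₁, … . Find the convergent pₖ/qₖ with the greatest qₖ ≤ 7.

√434 = [20; 1, 4, 1, 40, …] (period length 4).
Convergents:
  p_0/q_0 = 20/1
  p_1/q_1 = 21/1
  p_2/q_2 = 104/5
  p_3/q_3 = 125/6
  p_4/q_4 = 5104/245
q_3 = 6 ≤ 7 < 245 = q_4, so the answer is 125/6.

125/6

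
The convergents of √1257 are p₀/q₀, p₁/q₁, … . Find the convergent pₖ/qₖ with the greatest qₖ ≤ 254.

√1257 = [35; 2, 4, 1, 22, 1, 4, 2, 70, …] (period length 8).
Convergents:
  p_0/q_0 = 35/1
  p_1/q_1 = 71/2
  p_2/q_2 = 319/9
  p_3/q_3 = 390/11
  p_4/q_4 = 8899/251
  p_5/q_5 = 9289/262
q_4 = 251 ≤ 254 < 262 = q_5, so the answer is 8899/251.

8899/251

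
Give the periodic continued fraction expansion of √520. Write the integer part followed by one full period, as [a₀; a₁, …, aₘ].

[22; 1, 4, 11, 4, 1, 44]

a₀ = ⌊√520⌋ = 22.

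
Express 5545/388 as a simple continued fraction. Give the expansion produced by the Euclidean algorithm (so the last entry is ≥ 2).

5545 = 14×388 + 113
388 = 3×113 + 49
113 = 2×49 + 15
49 = 3×15 + 4
15 = 3×4 + 3
4 = 1×3 + 1
3 = 3×1 + 0  (stop)
So 5545/388 = [14; 3, 2, 3, 3, 1, 3].

[14; 3, 2, 3, 3, 1, 3]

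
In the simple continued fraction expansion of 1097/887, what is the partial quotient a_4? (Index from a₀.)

7

1097 = 1·887 + 210   →  a_0 = 1
887 = 4·210 + 47   →  a_1 = 4
210 = 4·47 + 22   →  a_2 = 4
47 = 2·22 + 3   →  a_3 = 2
22 = 7·3 + 1   →  a_4 = 7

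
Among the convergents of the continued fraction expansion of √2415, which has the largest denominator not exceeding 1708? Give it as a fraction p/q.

√2415 = [49; 7, 98, …] (period length 2).
Convergents:
  p_0/q_0 = 49/1
  p_1/q_1 = 344/7
  p_2/q_2 = 33761/687
  p_3/q_3 = 236671/4816
q_2 = 687 ≤ 1708 < 4816 = q_3, so the answer is 33761/687.

33761/687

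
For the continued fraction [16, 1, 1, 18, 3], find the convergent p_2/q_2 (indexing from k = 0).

33/2

Using pₖ = aₖpₖ₋₁ + pₖ₋₂, qₖ = aₖqₖ₋₁ + qₖ₋₂ (with p₋₁=1, p₋₂=0, q₋₁=0, q₋₂=1):
  k=0: a=16, p=16, q=1
  k=1: a=1, p=17, q=1
  k=2: a=1, p=33, q=2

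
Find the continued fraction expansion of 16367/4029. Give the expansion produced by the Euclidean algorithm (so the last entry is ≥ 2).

[4; 16, 19, 3, 4]

16367 = 4×4029 + 251
4029 = 16×251 + 13
251 = 19×13 + 4
13 = 3×4 + 1
4 = 4×1 + 0  (stop)
So 16367/4029 = [4; 16, 19, 3, 4].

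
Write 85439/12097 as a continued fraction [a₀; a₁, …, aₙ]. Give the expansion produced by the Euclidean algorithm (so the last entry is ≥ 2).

[7; 15, 1, 11, 15, 1, 3]

85439 = 7·12097 + 760
12097 = 15·760 + 697
760 = 1·697 + 63
697 = 11·63 + 4
63 = 15·4 + 3
4 = 1·3 + 1
3 = 3·1 + 0  (stop)
So 85439/12097 = [7; 15, 1, 11, 15, 1, 3].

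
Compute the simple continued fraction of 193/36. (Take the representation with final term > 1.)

193 = 5×36 + 13
36 = 2×13 + 10
13 = 1×10 + 3
10 = 3×3 + 1
3 = 3×1 + 0  (stop)
So 193/36 = [5; 2, 1, 3, 3].

[5; 2, 1, 3, 3]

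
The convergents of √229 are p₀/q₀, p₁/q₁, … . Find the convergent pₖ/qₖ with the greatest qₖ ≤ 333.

√229 = [15; 7, 1, 1, 7, 30, …] (period length 5).
Convergents:
  p_0/q_0 = 15/1
  p_1/q_1 = 106/7
  p_2/q_2 = 121/8
  p_3/q_3 = 227/15
  p_4/q_4 = 1710/113
  p_5/q_5 = 51527/3405
q_4 = 113 ≤ 333 < 3405 = q_5, so the answer is 1710/113.

1710/113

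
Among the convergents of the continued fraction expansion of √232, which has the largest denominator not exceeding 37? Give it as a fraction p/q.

198/13

√232 = [15; 4, 3, 7, 3, 4, 30, …] (period length 6).
Convergents:
  p_0/q_0 = 15/1
  p_1/q_1 = 61/4
  p_2/q_2 = 198/13
  p_3/q_3 = 1447/95
q_2 = 13 ≤ 37 < 95 = q_3, so the answer is 198/13.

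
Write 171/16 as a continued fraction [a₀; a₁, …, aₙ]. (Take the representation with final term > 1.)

[10; 1, 2, 5]

171 = 10·16 + 11
16 = 1·11 + 5
11 = 2·5 + 1
5 = 5·1 + 0  (stop)
So 171/16 = [10; 1, 2, 5].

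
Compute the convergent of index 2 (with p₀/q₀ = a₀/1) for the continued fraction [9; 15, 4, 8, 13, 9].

Using pₖ = aₖpₖ₋₁ + pₖ₋₂, qₖ = aₖqₖ₋₁ + qₖ₋₂ (with p₋₁=1, p₋₂=0, q₋₁=0, q₋₂=1):
  k=0: a=9, p=9, q=1
  k=1: a=15, p=136, q=15
  k=2: a=4, p=553, q=61

553/61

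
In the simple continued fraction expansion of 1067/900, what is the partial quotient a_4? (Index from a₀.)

1

1067 = 1·900 + 167   →  a_0 = 1
900 = 5·167 + 65   →  a_1 = 5
167 = 2·65 + 37   →  a_2 = 2
65 = 1·37 + 28   →  a_3 = 1
37 = 1·28 + 9   →  a_4 = 1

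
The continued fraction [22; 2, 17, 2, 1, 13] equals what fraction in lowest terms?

32897/1463

Fold from the inside: start with 13/1.
  1 + 1/13 = 14/13
  2 + 13/14 = 41/14
  17 + 14/41 = 711/41
  2 + 41/711 = 1463/711
  22 + 711/1463 = 32897/1463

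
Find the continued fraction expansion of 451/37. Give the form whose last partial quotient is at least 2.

451 = 12×37 + 7
37 = 5×7 + 2
7 = 3×2 + 1
2 = 2×1 + 0  (stop)
So 451/37 = [12; 5, 3, 2].

[12; 5, 3, 2]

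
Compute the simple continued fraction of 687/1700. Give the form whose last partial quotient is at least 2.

[0; 2, 2, 9, 3, 5, 2]

687 = 0·1700 + 687
1700 = 2·687 + 326
687 = 2·326 + 35
326 = 9·35 + 11
35 = 3·11 + 2
11 = 5·2 + 1
2 = 2·1 + 0  (stop)
So 687/1700 = [0; 2, 2, 9, 3, 5, 2].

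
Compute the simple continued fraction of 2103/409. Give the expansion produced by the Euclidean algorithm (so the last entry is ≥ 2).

2103 = 5·409 + 58
409 = 7·58 + 3
58 = 19·3 + 1
3 = 3·1 + 0  (stop)
So 2103/409 = [5; 7, 19, 3].

[5; 7, 19, 3]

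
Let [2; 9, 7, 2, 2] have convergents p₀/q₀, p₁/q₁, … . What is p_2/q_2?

135/64

Using pₖ = aₖpₖ₋₁ + pₖ₋₂, qₖ = aₖqₖ₋₁ + qₖ₋₂ (with p₋₁=1, p₋₂=0, q₋₁=0, q₋₂=1):
  k=0: a=2, p=2, q=1
  k=1: a=9, p=19, q=9
  k=2: a=7, p=135, q=64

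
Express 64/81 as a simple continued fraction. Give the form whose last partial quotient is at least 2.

[0; 1, 3, 1, 3, 4]

64 = 0×81 + 64
81 = 1×64 + 17
64 = 3×17 + 13
17 = 1×13 + 4
13 = 3×4 + 1
4 = 4×1 + 0  (stop)
So 64/81 = [0; 1, 3, 1, 3, 4].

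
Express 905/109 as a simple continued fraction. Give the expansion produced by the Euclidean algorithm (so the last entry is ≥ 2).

[8; 3, 3, 3, 3]

905 = 8·109 + 33
109 = 3·33 + 10
33 = 3·10 + 3
10 = 3·3 + 1
3 = 3·1 + 0  (stop)
So 905/109 = [8; 3, 3, 3, 3].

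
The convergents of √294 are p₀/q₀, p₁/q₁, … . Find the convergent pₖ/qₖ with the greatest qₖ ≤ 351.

√294 = [17; 6, 1, 4, 1, 6, 34, …] (period length 6).
Convergents:
  p_0/q_0 = 17/1
  p_1/q_1 = 103/6
  p_2/q_2 = 120/7
  p_3/q_3 = 583/34
  p_4/q_4 = 703/41
  p_5/q_5 = 4801/280
  p_6/q_6 = 163937/9561
q_5 = 280 ≤ 351 < 9561 = q_6, so the answer is 4801/280.

4801/280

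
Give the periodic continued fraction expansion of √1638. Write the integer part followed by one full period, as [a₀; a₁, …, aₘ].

a₀ = ⌊√1638⌋ = 40.

[40; 2, 8, 2, 80]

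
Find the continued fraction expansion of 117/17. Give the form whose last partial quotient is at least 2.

117 = 6×17 + 15
17 = 1×15 + 2
15 = 7×2 + 1
2 = 2×1 + 0  (stop)
So 117/17 = [6; 1, 7, 2].

[6; 1, 7, 2]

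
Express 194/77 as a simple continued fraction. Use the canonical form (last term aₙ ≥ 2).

194 = 2·77 + 40
77 = 1·40 + 37
40 = 1·37 + 3
37 = 12·3 + 1
3 = 3·1 + 0  (stop)
So 194/77 = [2; 1, 1, 12, 3].

[2; 1, 1, 12, 3]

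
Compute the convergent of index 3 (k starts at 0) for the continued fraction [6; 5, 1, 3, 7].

142/23

Using pₖ = aₖpₖ₋₁ + pₖ₋₂, qₖ = aₖqₖ₋₁ + qₖ₋₂ (with p₋₁=1, p₋₂=0, q₋₁=0, q₋₂=1):
  k=0: a=6, p=6, q=1
  k=1: a=5, p=31, q=5
  k=2: a=1, p=37, q=6
  k=3: a=3, p=142, q=23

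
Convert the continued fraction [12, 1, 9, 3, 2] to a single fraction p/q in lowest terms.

929/72

Using pₖ = aₖpₖ₋₁ + pₖ₋₂ and qₖ = aₖqₖ₋₁ + qₖ₋₂:
  k=0: a=12, p=12, q=1
  k=1: a=1, p=13, q=1
  k=2: a=9, p=129, q=10
  k=3: a=3, p=400, q=31
  k=4: a=2, p=929, q=72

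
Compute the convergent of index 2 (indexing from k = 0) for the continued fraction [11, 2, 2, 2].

57/5

Using pₖ = aₖpₖ₋₁ + pₖ₋₂, qₖ = aₖqₖ₋₁ + qₖ₋₂ (with p₋₁=1, p₋₂=0, q₋₁=0, q₋₂=1):
  k=0: a=11, p=11, q=1
  k=1: a=2, p=23, q=2
  k=2: a=2, p=57, q=5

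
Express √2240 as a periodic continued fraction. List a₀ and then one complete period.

[47; 3, 23, 3, 94]

a₀ = ⌊√2240⌋ = 47.
With m₀=0, d₀=1 and mₖ₊₁ = dₖaₖ − mₖ, dₖ₊₁ = (n − mₖ₊₁²)/dₖ, aₖ₊₁ = ⌊(a₀+mₖ₊₁)/dₖ₊₁⌋:
  k=1: m=47, d=31, a=3
  k=2: m=46, d=4, a=23
  k=3: m=46, d=31, a=3
  k=4: m=47, d=1, a=94
d=1 and a=2a₀=94 at k=4, so the next step gives (m, d) = (47, 31) again — its k=1 value — and the period has length 4.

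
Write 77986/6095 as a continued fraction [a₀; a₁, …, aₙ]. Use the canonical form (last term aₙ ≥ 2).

77986 = 12·6095 + 4846
6095 = 1·4846 + 1249
4846 = 3·1249 + 1099
1249 = 1·1099 + 150
1099 = 7·150 + 49
150 = 3·49 + 3
49 = 16·3 + 1
3 = 3·1 + 0  (stop)
So 77986/6095 = [12; 1, 3, 1, 7, 3, 16, 3].

[12; 1, 3, 1, 7, 3, 16, 3]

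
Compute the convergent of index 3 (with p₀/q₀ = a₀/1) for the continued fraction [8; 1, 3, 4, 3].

Using pₖ = aₖpₖ₋₁ + pₖ₋₂, qₖ = aₖqₖ₋₁ + qₖ₋₂ (with p₋₁=1, p₋₂=0, q₋₁=0, q₋₂=1):
  k=0: a=8, p=8, q=1
  k=1: a=1, p=9, q=1
  k=2: a=3, p=35, q=4
  k=3: a=4, p=149, q=17

149/17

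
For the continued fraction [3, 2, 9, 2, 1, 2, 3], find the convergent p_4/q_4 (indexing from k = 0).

Using pₖ = aₖpₖ₋₁ + pₖ₋₂, qₖ = aₖqₖ₋₁ + qₖ₋₂ (with p₋₁=1, p₋₂=0, q₋₁=0, q₋₂=1):
  k=0: a=3, p=3, q=1
  k=1: a=2, p=7, q=2
  k=2: a=9, p=66, q=19
  k=3: a=2, p=139, q=40
  k=4: a=1, p=205, q=59

205/59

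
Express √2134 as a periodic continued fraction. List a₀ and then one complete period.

a₀ = ⌊√2134⌋ = 46.
With m₀=0, d₀=1 and mₖ₊₁ = dₖaₖ − mₖ, dₖ₊₁ = (n − mₖ₊₁²)/dₖ, aₖ₊₁ = ⌊(a₀+mₖ₊₁)/dₖ₊₁⌋:
  k=1: m=46, d=18, a=5
  k=2: m=44, d=11, a=8
  k=3: m=44, d=18, a=5
  k=4: m=46, d=1, a=92
d=1 and a=2a₀=92 at k=4, so the next step gives (m, d) = (46, 18) again — its k=1 value — and the period has length 4.

[46; 5, 8, 5, 92]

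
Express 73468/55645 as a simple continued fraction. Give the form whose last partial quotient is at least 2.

[1; 3, 8, 5, 4, 9, 5, 2]

73468 = 1×55645 + 17823
55645 = 3×17823 + 2176
17823 = 8×2176 + 415
2176 = 5×415 + 101
415 = 4×101 + 11
101 = 9×11 + 2
11 = 5×2 + 1
2 = 2×1 + 0  (stop)
So 73468/55645 = [1; 3, 8, 5, 4, 9, 5, 2].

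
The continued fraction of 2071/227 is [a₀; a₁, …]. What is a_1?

2071 = 9·227 + 28   →  a_0 = 9
227 = 8·28 + 3   →  a_1 = 8

8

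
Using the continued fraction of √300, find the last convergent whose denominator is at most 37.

√300 = [17; 3, 8, 3, 34, …] (period length 4).
Convergents:
  p_0/q_0 = 17/1
  p_1/q_1 = 52/3
  p_2/q_2 = 433/25
  p_3/q_3 = 1351/78
q_2 = 25 ≤ 37 < 78 = q_3, so the answer is 433/25.

433/25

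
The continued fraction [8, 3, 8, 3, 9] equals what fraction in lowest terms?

6049/727

Using pₖ = aₖpₖ₋₁ + pₖ₋₂ and qₖ = aₖqₖ₋₁ + qₖ₋₂:
  k=0: a=8, p=8, q=1
  k=1: a=3, p=25, q=3
  k=2: a=8, p=208, q=25
  k=3: a=3, p=649, q=78
  k=4: a=9, p=6049, q=727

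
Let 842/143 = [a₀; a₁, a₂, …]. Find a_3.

1

842 = 5·143 + 127   →  a_0 = 5
143 = 1·127 + 16   →  a_1 = 1
127 = 7·16 + 15   →  a_2 = 7
16 = 1·15 + 1   →  a_3 = 1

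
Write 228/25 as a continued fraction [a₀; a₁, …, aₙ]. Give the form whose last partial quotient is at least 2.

228 = 9×25 + 3
25 = 8×3 + 1
3 = 3×1 + 0  (stop)
So 228/25 = [9; 8, 3].

[9; 8, 3]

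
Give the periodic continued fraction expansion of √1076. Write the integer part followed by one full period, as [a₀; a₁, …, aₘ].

[32; 1, 4, 16, 4, 1, 64]

a₀ = ⌊√1076⌋ = 32.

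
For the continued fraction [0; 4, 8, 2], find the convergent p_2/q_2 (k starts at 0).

Using pₖ = aₖpₖ₋₁ + pₖ₋₂, qₖ = aₖqₖ₋₁ + qₖ₋₂ (with p₋₁=1, p₋₂=0, q₋₁=0, q₋₂=1):
  k=0: a=0, p=0, q=1
  k=1: a=4, p=1, q=4
  k=2: a=8, p=8, q=33

8/33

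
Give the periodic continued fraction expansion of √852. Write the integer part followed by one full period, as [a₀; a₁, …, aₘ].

a₀ = ⌊√852⌋ = 29.
With m₀=0, d₀=1 and mₖ₊₁ = dₖaₖ − mₖ, dₖ₊₁ = (n − mₖ₊₁²)/dₖ, aₖ₊₁ = ⌊(a₀+mₖ₊₁)/dₖ₊₁⌋:
  k=1: m=29, d=11, a=5
  k=2: m=26, d=16, a=3
  k=3: m=22, d=23, a=2
  k=4: m=24, d=12, a=4
  k=5: m=24, d=23, a=2
  k=6: m=22, d=16, a=3
  k=7: m=26, d=11, a=5
  k=8: m=29, d=1, a=58
d=1 and a=2a₀=58 at k=8, so the next step gives (m, d) = (29, 11) again — its k=1 value — and the period has length 8.

[29; 5, 3, 2, 4, 2, 3, 5, 58]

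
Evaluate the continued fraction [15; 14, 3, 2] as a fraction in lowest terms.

1507/100

Using pₖ = aₖpₖ₋₁ + pₖ₋₂ and qₖ = aₖqₖ₋₁ + qₖ₋₂:
  k=0: a=15, p=15, q=1
  k=1: a=14, p=211, q=14
  k=2: a=3, p=648, q=43
  k=3: a=2, p=1507, q=100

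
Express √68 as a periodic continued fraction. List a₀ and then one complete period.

[8; 4, 16]

a₀ = ⌊√68⌋ = 8.
With m₀=0, d₀=1 and mₖ₊₁ = dₖaₖ − mₖ, dₖ₊₁ = (n − mₖ₊₁²)/dₖ, aₖ₊₁ = ⌊(a₀+mₖ₊₁)/dₖ₊₁⌋:
  k=1: m=8, d=4, a=4
  k=2: m=8, d=1, a=16
d=1 and a=2a₀=16 at k=2, so the next step gives (m, d) = (8, 4) again — its k=1 value — and the period has length 2.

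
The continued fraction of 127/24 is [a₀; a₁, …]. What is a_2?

127 = 5·24 + 7   →  a_0 = 5
24 = 3·7 + 3   →  a_1 = 3
7 = 2·3 + 1   →  a_2 = 2

2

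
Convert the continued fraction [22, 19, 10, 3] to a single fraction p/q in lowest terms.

Fold from the inside: start with 3/1.
  10 + 1/3 = 31/3
  19 + 3/31 = 592/31
  22 + 31/592 = 13055/592

13055/592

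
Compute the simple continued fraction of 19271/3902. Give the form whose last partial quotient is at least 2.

[4; 1, 15, 3, 15, 1, 1, 2]

19271 = 4*3902 + 3663
3902 = 1*3663 + 239
3663 = 15*239 + 78
239 = 3*78 + 5
78 = 15*5 + 3
5 = 1*3 + 2
3 = 1*2 + 1
2 = 2*1 + 0  (stop)
So 19271/3902 = [4; 1, 15, 3, 15, 1, 1, 2].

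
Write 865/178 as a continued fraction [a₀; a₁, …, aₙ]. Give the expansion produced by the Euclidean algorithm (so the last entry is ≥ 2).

865 = 4×178 + 153
178 = 1×153 + 25
153 = 6×25 + 3
25 = 8×3 + 1
3 = 3×1 + 0  (stop)
So 865/178 = [4; 1, 6, 8, 3].

[4; 1, 6, 8, 3]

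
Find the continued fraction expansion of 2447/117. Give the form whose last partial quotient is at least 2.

2447 = 20×117 + 107
117 = 1×107 + 10
107 = 10×10 + 7
10 = 1×7 + 3
7 = 2×3 + 1
3 = 3×1 + 0  (stop)
So 2447/117 = [20; 1, 10, 1, 2, 3].

[20; 1, 10, 1, 2, 3]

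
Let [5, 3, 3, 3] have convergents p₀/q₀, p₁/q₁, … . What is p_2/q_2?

Using pₖ = aₖpₖ₋₁ + pₖ₋₂, qₖ = aₖqₖ₋₁ + qₖ₋₂ (with p₋₁=1, p₋₂=0, q₋₁=0, q₋₂=1):
  k=0: a=5, p=5, q=1
  k=1: a=3, p=16, q=3
  k=2: a=3, p=53, q=10

53/10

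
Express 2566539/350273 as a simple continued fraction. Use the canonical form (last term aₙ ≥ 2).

[7; 3, 17, 1, 16, 12, 15, 2]

2566539 = 7*350273 + 114628
350273 = 3*114628 + 6389
114628 = 17*6389 + 6015
6389 = 1*6015 + 374
6015 = 16*374 + 31
374 = 12*31 + 2
31 = 15*2 + 1
2 = 2*1 + 0  (stop)
So 2566539/350273 = [7; 3, 17, 1, 16, 12, 15, 2].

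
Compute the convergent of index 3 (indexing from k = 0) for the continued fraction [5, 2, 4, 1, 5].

60/11

Using pₖ = aₖpₖ₋₁ + pₖ₋₂, qₖ = aₖqₖ₋₁ + qₖ₋₂ (with p₋₁=1, p₋₂=0, q₋₁=0, q₋₂=1):
  k=0: a=5, p=5, q=1
  k=1: a=2, p=11, q=2
  k=2: a=4, p=49, q=9
  k=3: a=1, p=60, q=11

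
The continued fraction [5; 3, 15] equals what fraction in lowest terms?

Using pₖ = aₖpₖ₋₁ + pₖ₋₂ and qₖ = aₖqₖ₋₁ + qₖ₋₂:
  k=0: a=5, p=5, q=1
  k=1: a=3, p=16, q=3
  k=2: a=15, p=245, q=46

245/46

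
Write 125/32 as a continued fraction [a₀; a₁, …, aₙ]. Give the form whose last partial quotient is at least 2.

125 = 3*32 + 29
32 = 1*29 + 3
29 = 9*3 + 2
3 = 1*2 + 1
2 = 2*1 + 0  (stop)
So 125/32 = [3; 1, 9, 1, 2].

[3; 1, 9, 1, 2]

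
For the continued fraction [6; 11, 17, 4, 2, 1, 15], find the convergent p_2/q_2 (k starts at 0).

1145/188

Using pₖ = aₖpₖ₋₁ + pₖ₋₂, qₖ = aₖqₖ₋₁ + qₖ₋₂ (with p₋₁=1, p₋₂=0, q₋₁=0, q₋₂=1):
  k=0: a=6, p=6, q=1
  k=1: a=11, p=67, q=11
  k=2: a=17, p=1145, q=188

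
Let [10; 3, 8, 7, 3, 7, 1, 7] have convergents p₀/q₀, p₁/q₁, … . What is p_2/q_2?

Using pₖ = aₖpₖ₋₁ + pₖ₋₂, qₖ = aₖqₖ₋₁ + qₖ₋₂ (with p₋₁=1, p₋₂=0, q₋₁=0, q₋₂=1):
  k=0: a=10, p=10, q=1
  k=1: a=3, p=31, q=3
  k=2: a=8, p=258, q=25

258/25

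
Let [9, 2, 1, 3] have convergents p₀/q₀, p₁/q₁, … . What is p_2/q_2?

Using pₖ = aₖpₖ₋₁ + pₖ₋₂, qₖ = aₖqₖ₋₁ + qₖ₋₂ (with p₋₁=1, p₋₂=0, q₋₁=0, q₋₂=1):
  k=0: a=9, p=9, q=1
  k=1: a=2, p=19, q=2
  k=2: a=1, p=28, q=3

28/3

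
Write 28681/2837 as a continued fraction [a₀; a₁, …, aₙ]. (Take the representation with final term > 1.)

[10; 9, 8, 5, 2, 3]

28681 = 10*2837 + 311
2837 = 9*311 + 38
311 = 8*38 + 7
38 = 5*7 + 3
7 = 2*3 + 1
3 = 3*1 + 0  (stop)
So 28681/2837 = [10; 9, 8, 5, 2, 3].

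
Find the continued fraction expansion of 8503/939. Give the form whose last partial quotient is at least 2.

8503 = 9×939 + 52
939 = 18×52 + 3
52 = 17×3 + 1
3 = 3×1 + 0  (stop)
So 8503/939 = [9; 18, 17, 3].

[9; 18, 17, 3]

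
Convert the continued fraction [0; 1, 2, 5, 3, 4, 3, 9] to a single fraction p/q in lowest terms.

Using pₖ = aₖpₖ₋₁ + pₖ₋₂ and qₖ = aₖqₖ₋₁ + qₖ₋₂:
  k=0: a=0, p=0, q=1
  k=1: a=1, p=1, q=1
  k=2: a=2, p=2, q=3
  k=3: a=5, p=11, q=16
  k=4: a=3, p=35, q=51
  k=5: a=4, p=151, q=220
  k=6: a=3, p=488, q=711
  k=7: a=9, p=4543, q=6619

4543/6619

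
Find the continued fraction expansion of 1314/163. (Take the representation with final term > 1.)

[8; 16, 3, 3]

1314 = 8*163 + 10
163 = 16*10 + 3
10 = 3*3 + 1
3 = 3*1 + 0  (stop)
So 1314/163 = [8; 16, 3, 3].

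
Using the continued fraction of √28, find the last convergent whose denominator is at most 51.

127/24

√28 = [5; 3, 2, 3, 10, …] (period length 4).
Convergents:
  p_0/q_0 = 5/1
  p_1/q_1 = 16/3
  p_2/q_2 = 37/7
  p_3/q_3 = 127/24
  p_4/q_4 = 1307/247
q_3 = 24 ≤ 51 < 247 = q_4, so the answer is 127/24.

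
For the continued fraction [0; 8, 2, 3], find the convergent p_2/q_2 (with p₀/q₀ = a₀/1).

2/17

Using pₖ = aₖpₖ₋₁ + pₖ₋₂, qₖ = aₖqₖ₋₁ + qₖ₋₂ (with p₋₁=1, p₋₂=0, q₋₁=0, q₋₂=1):
  k=0: a=0, p=0, q=1
  k=1: a=8, p=1, q=8
  k=2: a=2, p=2, q=17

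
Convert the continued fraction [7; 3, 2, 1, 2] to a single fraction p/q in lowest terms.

197/27

Using pₖ = aₖpₖ₋₁ + pₖ₋₂ and qₖ = aₖqₖ₋₁ + qₖ₋₂:
  k=0: a=7, p=7, q=1
  k=1: a=3, p=22, q=3
  k=2: a=2, p=51, q=7
  k=3: a=1, p=73, q=10
  k=4: a=2, p=197, q=27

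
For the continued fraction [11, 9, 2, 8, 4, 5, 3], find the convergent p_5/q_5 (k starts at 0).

Using pₖ = aₖpₖ₋₁ + pₖ₋₂, qₖ = aₖqₖ₋₁ + qₖ₋₂ (with p₋₁=1, p₋₂=0, q₋₁=0, q₋₂=1):
  k=0: a=11, p=11, q=1
  k=1: a=9, p=100, q=9
  k=2: a=2, p=211, q=19
  k=3: a=8, p=1788, q=161
  k=4: a=4, p=7363, q=663
  k=5: a=5, p=38603, q=3476

38603/3476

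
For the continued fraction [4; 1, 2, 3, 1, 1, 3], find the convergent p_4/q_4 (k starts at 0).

Using pₖ = aₖpₖ₋₁ + pₖ₋₂, qₖ = aₖqₖ₋₁ + qₖ₋₂ (with p₋₁=1, p₋₂=0, q₋₁=0, q₋₂=1):
  k=0: a=4, p=4, q=1
  k=1: a=1, p=5, q=1
  k=2: a=2, p=14, q=3
  k=3: a=3, p=47, q=10
  k=4: a=1, p=61, q=13

61/13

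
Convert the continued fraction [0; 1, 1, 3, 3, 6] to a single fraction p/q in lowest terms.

Fold from the inside: start with 6/1.
  3 + 1/6 = 19/6
  3 + 6/19 = 63/19
  1 + 19/63 = 82/63
  1 + 63/82 = 145/82
  0 + 82/145 = 82/145

82/145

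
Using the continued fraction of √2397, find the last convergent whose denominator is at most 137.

2399/49

√2397 = [48; 1, 23, 2, 23, 1, 96, …] (period length 6).
Convergents:
  p_0/q_0 = 48/1
  p_1/q_1 = 49/1
  p_2/q_2 = 1175/24
  p_3/q_3 = 2399/49
  p_4/q_4 = 56352/1151
q_3 = 49 ≤ 137 < 1151 = q_4, so the answer is 2399/49.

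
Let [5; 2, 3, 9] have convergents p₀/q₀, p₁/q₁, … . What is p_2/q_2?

Using pₖ = aₖpₖ₋₁ + pₖ₋₂, qₖ = aₖqₖ₋₁ + qₖ₋₂ (with p₋₁=1, p₋₂=0, q₋₁=0, q₋₂=1):
  k=0: a=5, p=5, q=1
  k=1: a=2, p=11, q=2
  k=2: a=3, p=38, q=7

38/7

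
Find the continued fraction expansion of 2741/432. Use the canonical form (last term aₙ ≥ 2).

2741 = 6×432 + 149
432 = 2×149 + 134
149 = 1×134 + 15
134 = 8×15 + 14
15 = 1×14 + 1
14 = 14×1 + 0  (stop)
So 2741/432 = [6; 2, 1, 8, 1, 14].

[6; 2, 1, 8, 1, 14]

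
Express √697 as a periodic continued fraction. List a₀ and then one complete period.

a₀ = ⌊√697⌋ = 26.
With m₀=0, d₀=1 and mₖ₊₁ = dₖaₖ − mₖ, dₖ₊₁ = (n − mₖ₊₁²)/dₖ, aₖ₊₁ = ⌊(a₀+mₖ₊₁)/dₖ₊₁⌋:
  k=1: m=26, d=21, a=2
  k=2: m=16, d=21, a=2
  k=3: m=26, d=1, a=52
d=1 and a=2a₀=52 at k=3, so the next step gives (m, d) = (26, 21) again — its k=1 value — and the period has length 3.

[26; 2, 2, 52]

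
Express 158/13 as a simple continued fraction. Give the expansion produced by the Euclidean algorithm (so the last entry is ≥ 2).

158 = 12×13 + 2
13 = 6×2 + 1
2 = 2×1 + 0  (stop)
So 158/13 = [12; 6, 2].

[12; 6, 2]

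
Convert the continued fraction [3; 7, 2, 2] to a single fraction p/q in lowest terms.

116/37

Using pₖ = aₖpₖ₋₁ + pₖ₋₂ and qₖ = aₖqₖ₋₁ + qₖ₋₂:
  k=0: a=3, p=3, q=1
  k=1: a=7, p=22, q=7
  k=2: a=2, p=47, q=15
  k=3: a=2, p=116, q=37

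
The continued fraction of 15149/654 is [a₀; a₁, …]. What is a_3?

1

15149 = 23·654 + 107   →  a_0 = 23
654 = 6·107 + 12   →  a_1 = 6
107 = 8·12 + 11   →  a_2 = 8
12 = 1·11 + 1   →  a_3 = 1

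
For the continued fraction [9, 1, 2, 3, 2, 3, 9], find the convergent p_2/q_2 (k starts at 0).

29/3

Using pₖ = aₖpₖ₋₁ + pₖ₋₂, qₖ = aₖqₖ₋₁ + qₖ₋₂ (with p₋₁=1, p₋₂=0, q₋₁=0, q₋₂=1):
  k=0: a=9, p=9, q=1
  k=1: a=1, p=10, q=1
  k=2: a=2, p=29, q=3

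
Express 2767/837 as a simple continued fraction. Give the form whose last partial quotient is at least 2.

[3; 3, 3, 1, 2, 2, 4, 2]

2767 = 3×837 + 256
837 = 3×256 + 69
256 = 3×69 + 49
69 = 1×49 + 20
49 = 2×20 + 9
20 = 2×9 + 2
9 = 4×2 + 1
2 = 2×1 + 0  (stop)
So 2767/837 = [3; 3, 3, 1, 2, 2, 4, 2].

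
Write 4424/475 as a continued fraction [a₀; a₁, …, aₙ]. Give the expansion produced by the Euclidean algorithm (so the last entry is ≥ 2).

[9; 3, 5, 3, 9]

4424 = 9·475 + 149
475 = 3·149 + 28
149 = 5·28 + 9
28 = 3·9 + 1
9 = 9·1 + 0  (stop)
So 4424/475 = [9; 3, 5, 3, 9].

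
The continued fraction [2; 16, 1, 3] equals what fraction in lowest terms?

Using pₖ = aₖpₖ₋₁ + pₖ₋₂ and qₖ = aₖqₖ₋₁ + qₖ₋₂:
  k=0: a=2, p=2, q=1
  k=1: a=16, p=33, q=16
  k=2: a=1, p=35, q=17
  k=3: a=3, p=138, q=67

138/67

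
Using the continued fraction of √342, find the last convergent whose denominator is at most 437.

√342 = [18; 2, 36, …] (period length 2).
Convergents:
  p_0/q_0 = 18/1
  p_1/q_1 = 37/2
  p_2/q_2 = 1350/73
  p_3/q_3 = 2737/148
  p_4/q_4 = 99882/5401
q_3 = 148 ≤ 437 < 5401 = q_4, so the answer is 2737/148.

2737/148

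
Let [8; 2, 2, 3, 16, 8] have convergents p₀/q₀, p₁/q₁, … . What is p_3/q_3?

Using pₖ = aₖpₖ₋₁ + pₖ₋₂, qₖ = aₖqₖ₋₁ + qₖ₋₂ (with p₋₁=1, p₋₂=0, q₋₁=0, q₋₂=1):
  k=0: a=8, p=8, q=1
  k=1: a=2, p=17, q=2
  k=2: a=2, p=42, q=5
  k=3: a=3, p=143, q=17

143/17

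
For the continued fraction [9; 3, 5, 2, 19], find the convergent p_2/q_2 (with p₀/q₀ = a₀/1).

Using pₖ = aₖpₖ₋₁ + pₖ₋₂, qₖ = aₖqₖ₋₁ + qₖ₋₂ (with p₋₁=1, p₋₂=0, q₋₁=0, q₋₂=1):
  k=0: a=9, p=9, q=1
  k=1: a=3, p=28, q=3
  k=2: a=5, p=149, q=16

149/16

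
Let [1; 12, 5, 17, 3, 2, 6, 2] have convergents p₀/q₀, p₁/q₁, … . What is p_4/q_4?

Using pₖ = aₖpₖ₋₁ + pₖ₋₂, qₖ = aₖqₖ₋₁ + qₖ₋₂ (with p₋₁=1, p₋₂=0, q₋₁=0, q₋₂=1):
  k=0: a=1, p=1, q=1
  k=1: a=12, p=13, q=12
  k=2: a=5, p=66, q=61
  k=3: a=17, p=1135, q=1049
  k=4: a=3, p=3471, q=3208

3471/3208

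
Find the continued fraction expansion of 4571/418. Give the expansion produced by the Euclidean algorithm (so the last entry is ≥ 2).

4571 = 10*418 + 391
418 = 1*391 + 27
391 = 14*27 + 13
27 = 2*13 + 1
13 = 13*1 + 0  (stop)
So 4571/418 = [10; 1, 14, 2, 13].

[10; 1, 14, 2, 13]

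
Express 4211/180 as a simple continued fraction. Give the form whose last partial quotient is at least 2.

[23; 2, 1, 1, 6, 1, 1, 2]

4211 = 23·180 + 71
180 = 2·71 + 38
71 = 1·38 + 33
38 = 1·33 + 5
33 = 6·5 + 3
5 = 1·3 + 2
3 = 1·2 + 1
2 = 2·1 + 0  (stop)
So 4211/180 = [23; 2, 1, 1, 6, 1, 1, 2].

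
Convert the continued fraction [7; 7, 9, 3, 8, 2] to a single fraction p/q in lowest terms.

Fold from the inside: start with 2/1.
  8 + 1/2 = 17/2
  3 + 2/17 = 53/17
  9 + 17/53 = 494/53
  7 + 53/494 = 3511/494
  7 + 494/3511 = 25071/3511

25071/3511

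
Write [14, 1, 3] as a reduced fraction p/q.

59/4

Fold from the inside: start with 3/1.
  1 + 1/3 = 4/3
  14 + 3/4 = 59/4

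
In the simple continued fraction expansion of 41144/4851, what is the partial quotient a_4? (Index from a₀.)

41144 = 8·4851 + 2336   →  a_0 = 8
4851 = 2·2336 + 179   →  a_1 = 2
2336 = 13·179 + 9   →  a_2 = 13
179 = 19·9 + 8   →  a_3 = 19
9 = 1·8 + 1   →  a_4 = 1

1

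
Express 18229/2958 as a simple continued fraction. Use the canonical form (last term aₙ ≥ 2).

18229 = 6·2958 + 481
2958 = 6·481 + 72
481 = 6·72 + 49
72 = 1·49 + 23
49 = 2·23 + 3
23 = 7·3 + 2
3 = 1·2 + 1
2 = 2·1 + 0  (stop)
So 18229/2958 = [6; 6, 6, 1, 2, 7, 1, 2].

[6; 6, 6, 1, 2, 7, 1, 2]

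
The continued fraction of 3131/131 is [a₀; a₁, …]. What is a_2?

3131 = 23·131 + 118   →  a_0 = 23
131 = 1·118 + 13   →  a_1 = 1
118 = 9·13 + 1   →  a_2 = 9

9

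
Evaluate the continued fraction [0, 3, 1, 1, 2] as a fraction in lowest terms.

Fold from the inside: start with 2/1.
  1 + 1/2 = 3/2
  1 + 2/3 = 5/3
  3 + 3/5 = 18/5
  0 + 5/18 = 5/18

5/18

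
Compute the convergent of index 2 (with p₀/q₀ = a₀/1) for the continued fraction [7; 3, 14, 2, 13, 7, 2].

315/43

Using pₖ = aₖpₖ₋₁ + pₖ₋₂, qₖ = aₖqₖ₋₁ + qₖ₋₂ (with p₋₁=1, p₋₂=0, q₋₁=0, q₋₂=1):
  k=0: a=7, p=7, q=1
  k=1: a=3, p=22, q=3
  k=2: a=14, p=315, q=43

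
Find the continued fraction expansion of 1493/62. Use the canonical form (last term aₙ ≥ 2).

[24; 12, 2, 2]

1493 = 24*62 + 5
62 = 12*5 + 2
5 = 2*2 + 1
2 = 2*1 + 0  (stop)
So 1493/62 = [24; 12, 2, 2].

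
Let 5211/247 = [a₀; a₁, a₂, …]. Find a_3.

2

5211 = 21·247 + 24   →  a_0 = 21
247 = 10·24 + 7   →  a_1 = 10
24 = 3·7 + 3   →  a_2 = 3
7 = 2·3 + 1   →  a_3 = 2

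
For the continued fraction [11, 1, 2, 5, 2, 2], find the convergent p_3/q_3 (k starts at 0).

187/16

Using pₖ = aₖpₖ₋₁ + pₖ₋₂, qₖ = aₖqₖ₋₁ + qₖ₋₂ (with p₋₁=1, p₋₂=0, q₋₁=0, q₋₂=1):
  k=0: a=11, p=11, q=1
  k=1: a=1, p=12, q=1
  k=2: a=2, p=35, q=3
  k=3: a=5, p=187, q=16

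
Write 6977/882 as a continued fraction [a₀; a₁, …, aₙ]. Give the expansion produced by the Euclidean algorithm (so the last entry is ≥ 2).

6977 = 7·882 + 803
882 = 1·803 + 79
803 = 10·79 + 13
79 = 6·13 + 1
13 = 13·1 + 0  (stop)
So 6977/882 = [7; 1, 10, 6, 13].

[7; 1, 10, 6, 13]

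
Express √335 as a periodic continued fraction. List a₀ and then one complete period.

a₀ = ⌊√335⌋ = 18.

[18; 3, 3, 3, 36]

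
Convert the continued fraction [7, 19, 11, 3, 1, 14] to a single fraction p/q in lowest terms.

89389/12675

Using pₖ = aₖpₖ₋₁ + pₖ₋₂ and qₖ = aₖqₖ₋₁ + qₖ₋₂:
  k=0: a=7, p=7, q=1
  k=1: a=19, p=134, q=19
  k=2: a=11, p=1481, q=210
  k=3: a=3, p=4577, q=649
  k=4: a=1, p=6058, q=859
  k=5: a=14, p=89389, q=12675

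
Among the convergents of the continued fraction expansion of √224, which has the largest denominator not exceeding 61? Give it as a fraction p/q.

449/30

√224 = [14; 1, 28, …] (period length 2).
Convergents:
  p_0/q_0 = 14/1
  p_1/q_1 = 15/1
  p_2/q_2 = 434/29
  p_3/q_3 = 449/30
  p_4/q_4 = 13006/869
q_3 = 30 ≤ 61 < 869 = q_4, so the answer is 449/30.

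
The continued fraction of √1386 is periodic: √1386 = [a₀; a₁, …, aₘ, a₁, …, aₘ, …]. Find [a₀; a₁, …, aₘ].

a₀ = ⌊√1386⌋ = 37.
With m₀=0, d₀=1 and mₖ₊₁ = dₖaₖ − mₖ, dₖ₊₁ = (n − mₖ₊₁²)/dₖ, aₖ₊₁ = ⌊(a₀+mₖ₊₁)/dₖ₊₁⌋:
  k=1: m=37, d=17, a=4
  k=2: m=31, d=25, a=2
  k=3: m=19, d=41, a=1
  k=4: m=22, d=22, a=2
  k=5: m=22, d=41, a=1
  k=6: m=19, d=25, a=2
  k=7: m=31, d=17, a=4
  k=8: m=37, d=1, a=74
d=1 and a=2a₀=74 at k=8, so the next step gives (m, d) = (37, 17) again — its k=1 value — and the period has length 8.

[37; 4, 2, 1, 2, 1, 2, 4, 74]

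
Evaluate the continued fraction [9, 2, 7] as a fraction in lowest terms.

Fold from the inside: start with 7/1.
  2 + 1/7 = 15/7
  9 + 7/15 = 142/15

142/15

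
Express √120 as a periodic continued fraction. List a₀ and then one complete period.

a₀ = ⌊√120⌋ = 10.
With m₀=0, d₀=1 and mₖ₊₁ = dₖaₖ − mₖ, dₖ₊₁ = (n − mₖ₊₁²)/dₖ, aₖ₊₁ = ⌊(a₀+mₖ₊₁)/dₖ₊₁⌋:
  k=1: m=10, d=20, a=1
  k=2: m=10, d=1, a=20
d=1 and a=2a₀=20 at k=2, so the next step gives (m, d) = (10, 20) again — its k=1 value — and the period has length 2.

[10; 1, 20]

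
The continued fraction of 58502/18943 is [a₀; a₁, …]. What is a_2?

3

58502 = 3·18943 + 1673   →  a_0 = 3
18943 = 11·1673 + 540   →  a_1 = 11
1673 = 3·540 + 53   →  a_2 = 3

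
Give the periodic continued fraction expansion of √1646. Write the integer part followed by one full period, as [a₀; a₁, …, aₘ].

[40; 1, 1, 3, 40, 3, 1, 1, 80]

a₀ = ⌊√1646⌋ = 40.
With m₀=0, d₀=1 and mₖ₊₁ = dₖaₖ − mₖ, dₖ₊₁ = (n − mₖ₊₁²)/dₖ, aₖ₊₁ = ⌊(a₀+mₖ₊₁)/dₖ₊₁⌋:
  k=1: m=40, d=46, a=1
  k=2: m=6, d=35, a=1
  k=3: m=29, d=23, a=3
  k=4: m=40, d=2, a=40
  k=5: m=40, d=23, a=3
  k=6: m=29, d=35, a=1
  k=7: m=6, d=46, a=1
  k=8: m=40, d=1, a=80
d=1 and a=2a₀=80 at k=8, so the next step gives (m, d) = (40, 46) again — its k=1 value — and the period has length 8.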